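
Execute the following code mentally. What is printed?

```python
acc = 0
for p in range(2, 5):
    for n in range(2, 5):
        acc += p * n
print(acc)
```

p=2,n=2: acc = 0+4 = 4
p=2,n=3: acc = 4+6 = 10
p=2,n=4: acc = 10+8 = 18
p=3,n=2: acc = 18+6 = 24
p=3,n=3: acc = 24+9 = 33
p=3,n=4: acc = 33+12 = 45
p=4,n=2: acc = 45+8 = 53
p=4,n=3: acc = 53+12 = 65
p=4,n=4: acc = 65+16 = 81

81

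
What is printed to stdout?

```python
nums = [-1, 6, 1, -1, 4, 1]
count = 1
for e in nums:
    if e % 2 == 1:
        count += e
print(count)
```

e=-1: odd, count = 1+(-1) = 0
e=6: not odd
e=1: odd, count = 0+1 = 1
e=-1: odd, count = 1+(-1) = 0
e=4: not odd
e=1: odd, count = 0+1 = 1

1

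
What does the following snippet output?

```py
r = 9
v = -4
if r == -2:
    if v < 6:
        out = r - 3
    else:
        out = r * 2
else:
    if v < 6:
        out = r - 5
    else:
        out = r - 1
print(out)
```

r=9, v=-4
r == -2 is False; v < 6 is True
→ out = r - 5 = 4

4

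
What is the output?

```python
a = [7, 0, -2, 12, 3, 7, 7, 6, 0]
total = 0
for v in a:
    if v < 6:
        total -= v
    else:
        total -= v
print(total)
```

-40

v=7: not <6, total = 0-7 = -7
v=0: <6, total = (-7)-0 = -7
v=-2: <6, total = (-7)-(-2) = -5
v=12: not <6, total = (-5)-12 = -17
v=3: <6, total = (-17)-3 = -20
v=7: not <6, total = (-20)-7 = -27
v=7: not <6, total = (-27)-7 = -34
v=6: not <6, total = (-34)-6 = -40
v=0: <6, total = (-40)-0 = -40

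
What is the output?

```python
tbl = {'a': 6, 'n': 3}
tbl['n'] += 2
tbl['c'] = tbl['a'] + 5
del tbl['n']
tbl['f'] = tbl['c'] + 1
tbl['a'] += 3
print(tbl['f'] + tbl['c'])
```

23

tbl['n'] = 3+2 = 5 → {'a': 6, 'n': 5}
tbl['c'] = tbl['a']+5 = 11 → {'a': 6, 'n': 5, 'c': 11}
del 'n' → {'a': 6, 'c': 11}
tbl['f'] = tbl['c']+1 = 12 → {'a': 6, 'c': 11, 'f': 12}
tbl['a'] = 6+3 = 9 → {'a': 9, 'c': 11, 'f': 12}
tbl['f']+tbl['c'] = 12+11 = 23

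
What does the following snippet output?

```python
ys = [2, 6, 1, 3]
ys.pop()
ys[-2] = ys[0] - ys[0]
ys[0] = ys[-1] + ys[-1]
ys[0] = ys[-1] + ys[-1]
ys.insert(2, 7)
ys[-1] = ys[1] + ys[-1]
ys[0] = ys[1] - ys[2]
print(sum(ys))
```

pop() removes 3 → [2, 6, 1]
ys[-2] = ys[0]-ys[0] = 2-2 = 0 → [2, 0, 1]
ys[0] = ys[-1]+ys[-1] = 1+1 = 2 → [2, 0, 1]
ys[0] = ys[-1]+ys[-1] = 1+1 = 2 → [2, 0, 1]
insert 7 at 2 → [2, 0, 7, 1]
ys[-1] = ys[1]+ys[-1] = 0+1 = 1 → [2, 0, 7, 1]
ys[0] = ys[1]-ys[2] = 0-7 = -7 → [-7, 0, 7, 1]
sum = 1

1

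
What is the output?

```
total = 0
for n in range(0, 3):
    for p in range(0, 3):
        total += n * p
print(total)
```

n=0,p=0: total = 0+0 = 0
n=0,p=1: total = 0+0 = 0
n=0,p=2: total = 0+0 = 0
n=1,p=0: total = 0+0 = 0
n=1,p=1: total = 0+1 = 1
n=1,p=2: total = 1+2 = 3
n=2,p=0: total = 3+0 = 3
n=2,p=1: total = 3+2 = 5
n=2,p=2: total = 5+4 = 9

9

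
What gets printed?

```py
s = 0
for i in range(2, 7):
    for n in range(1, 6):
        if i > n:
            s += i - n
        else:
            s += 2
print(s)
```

i=2,n=1: 2>1, s = 0+1 = 1
i=2,n=2: not 2>2, s = 1+2 = 3
i=2,n=3: not 2>3, s = 3+2 = 5
i=2,n=4: not 2>4, s = 5+2 = 7
i=2,n=5: not 2>5, s = 7+2 = 9
i=3,n=1: 3>1, s = 9+2 = 11
i=3,n=2: 3>2, s = 11+1 = 12
i=3,n=3: not 3>3, s = 12+2 = 14
i=3,n=4: not 3>4, s = 14+2 = 16
i=3,n=5: not 3>5, s = 16+2 = 18
i=4,n=1: 4>1, s = 18+3 = 21
i=4,n=2: 4>2, s = 21+2 = 23
i=4,n=3: 4>3, s = 23+1 = 24
i=4,n=4: not 4>4, s = 24+2 = 26
i=4,n=5: not 4>5, s = 26+2 = 28
i=5,n=1: 5>1, s = 28+4 = 32
i=5,n=2: 5>2, s = 32+3 = 35
i=5,n=3: 5>3, s = 35+2 = 37
i=5,n=4: 5>4, s = 37+1 = 38
i=5,n=5: not 5>5, s = 38+2 = 40
i=6,n=1: 6>1, s = 40+5 = 45
i=6,n=2: 6>2, s = 45+4 = 49
i=6,n=3: 6>3, s = 49+3 = 52
i=6,n=4: 6>4, s = 52+2 = 54
i=6,n=5: 6>5, s = 54+1 = 55

55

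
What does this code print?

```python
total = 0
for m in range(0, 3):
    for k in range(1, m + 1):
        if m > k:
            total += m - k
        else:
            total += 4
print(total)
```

m=1,k=1: not 1>1, total = 0+4 = 4
m=2,k=1: 2>1, total = 4+1 = 5
m=2,k=2: not 2>2, total = 5+4 = 9

9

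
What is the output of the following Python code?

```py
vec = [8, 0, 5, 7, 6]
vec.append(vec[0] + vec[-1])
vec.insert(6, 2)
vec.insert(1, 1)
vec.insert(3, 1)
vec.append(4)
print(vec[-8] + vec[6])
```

6

append vec[0]+vec[-1] = 8+6 = 14 → [8, 0, 5, 7, 6, 14]
insert 2 at 6 → [8, 0, 5, 7, 6, 14, 2]
insert 1 at 1 → [8, 1, 0, 5, 7, 6, 14, 2]
insert 1 at 3 → [8, 1, 0, 1, 5, 7, 6, 14, 2]
append 4 → [8, 1, 0, 1, 5, 7, 6, 14, 2, 4]
vec[-8]+vec[6] = 0+6 = 6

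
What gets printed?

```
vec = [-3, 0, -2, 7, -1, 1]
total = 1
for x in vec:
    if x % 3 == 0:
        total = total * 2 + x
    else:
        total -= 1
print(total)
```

-6

x=-3: %3==0, total = 1*2+(-3) = -1
x=0: %3==0, total = (-1)*2+0 = -2
x=-2: not %3==0, total = (-2)-1 = -3
x=7: not %3==0, total = (-3)-1 = -4
x=-1: not %3==0, total = (-4)-1 = -5
x=1: not %3==0, total = (-5)-1 = -6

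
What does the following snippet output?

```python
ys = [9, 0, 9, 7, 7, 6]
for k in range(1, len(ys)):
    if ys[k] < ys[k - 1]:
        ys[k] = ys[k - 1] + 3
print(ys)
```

[9, 12, 15, 18, 21, 24]

k=1: 0<9, ys[1] = 9+3 = 12 → [9, 12, 9, 7, 7, 6]
k=2: 9<12, ys[2] = 12+3 = 15 → [9, 12, 15, 7, 7, 6]
k=3: 7<15, ys[3] = 15+3 = 18 → [9, 12, 15, 18, 7, 6]
k=4: 7<18, ys[4] = 18+3 = 21 → [9, 12, 15, 18, 21, 6]
k=5: 6<21, ys[5] = 21+3 = 24 → [9, 12, 15, 18, 21, 24]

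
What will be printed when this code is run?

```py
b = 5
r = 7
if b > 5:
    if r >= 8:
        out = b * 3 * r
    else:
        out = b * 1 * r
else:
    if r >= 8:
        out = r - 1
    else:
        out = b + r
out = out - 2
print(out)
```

10

b=5, r=7
b > 5 is False; r >= 8 is False
→ out = b + r = 12
out = 12-2 = 10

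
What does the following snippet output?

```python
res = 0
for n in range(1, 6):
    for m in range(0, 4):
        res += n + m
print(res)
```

90

n=1,m=0: res = 0+1 = 1
n=1,m=1: res = 1+2 = 3
n=1,m=2: res = 3+3 = 6
n=1,m=3: res = 6+4 = 10
n=2,m=0: res = 10+2 = 12
n=2,m=1: res = 12+3 = 15
n=2,m=2: res = 15+4 = 19
n=2,m=3: res = 19+5 = 24
n=3,m=0: res = 24+3 = 27
n=3,m=1: res = 27+4 = 31
n=3,m=2: res = 31+5 = 36
n=3,m=3: res = 36+6 = 42
n=4,m=0: res = 42+4 = 46
n=4,m=1: res = 46+5 = 51
n=4,m=2: res = 51+6 = 57
n=4,m=3: res = 57+7 = 64
n=5,m=0: res = 64+5 = 69
n=5,m=1: res = 69+6 = 75
n=5,m=2: res = 75+7 = 82
n=5,m=3: res = 82+8 = 90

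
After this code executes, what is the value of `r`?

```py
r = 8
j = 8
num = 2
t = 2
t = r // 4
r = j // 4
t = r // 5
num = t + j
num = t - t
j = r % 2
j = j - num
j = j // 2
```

2

t = 8//4 = 2
r = 8//4 = 2
t = 2//5 = 0
num = 0+8 = 8
num = 0-0 = 0
j = 2%2 = 0
j = 0-0 = 0
j = 0//2 = 0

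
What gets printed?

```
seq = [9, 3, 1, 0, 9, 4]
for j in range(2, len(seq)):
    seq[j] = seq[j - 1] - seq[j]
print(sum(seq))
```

-2

j=2: seq[2] = 3-1 = 2 → [9, 3, 2, 0, 9, 4]
j=3: seq[3] = 2-0 = 2 → [9, 3, 2, 2, 9, 4]
j=4: seq[4] = 2-9 = -7 → [9, 3, 2, 2, -7, 4]
j=5: seq[5] = (-7)-4 = -11 → [9, 3, 2, 2, -7, -11]
sum = -2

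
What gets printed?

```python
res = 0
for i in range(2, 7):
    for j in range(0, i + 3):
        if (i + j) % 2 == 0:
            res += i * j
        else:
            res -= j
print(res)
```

i=2,j=0: even sum, res = 0+0 = 0
i=2,j=1: odd sum, res = 0-1 = -1
i=2,j=2: even sum, res = (-1)+4 = 3
i=2,j=3: odd sum, res = 3-3 = 0
i=2,j=4: even sum, res = 0+8 = 8
i=3,j=0: odd sum, res = 8-0 = 8
i=3,j=1: even sum, res = 8+3 = 11
i=3,j=2: odd sum, res = 11-2 = 9
i=3,j=3: even sum, res = 9+9 = 18
i=3,j=4: odd sum, res = 18-4 = 14
i=3,j=5: even sum, res = 14+15 = 29
i=4,j=0: even sum, res = 29+0 = 29
i=4,j=1: odd sum, res = 29-1 = 28
i=4,j=2: even sum, res = 28+8 = 36
i=4,j=3: odd sum, res = 36-3 = 33
i=4,j=4: even sum, res = 33+16 = 49
i=4,j=5: odd sum, res = 49-5 = 44
i=4,j=6: even sum, res = 44+24 = 68
i=5,j=0: odd sum, res = 68-0 = 68
i=5,j=1: even sum, res = 68+5 = 73
i=5,j=2: odd sum, res = 73-2 = 71
i=5,j=3: even sum, res = 71+15 = 86
i=5,j=4: odd sum, res = 86-4 = 82
i=5,j=5: even sum, res = 82+25 = 107
i=5,j=6: odd sum, res = 107-6 = 101
i=5,j=7: even sum, res = 101+35 = 136
i=6,j=0: even sum, res = 136+0 = 136
i=6,j=1: odd sum, res = 136-1 = 135
i=6,j=2: even sum, res = 135+12 = 147
i=6,j=3: odd sum, res = 147-3 = 144
i=6,j=4: even sum, res = 144+24 = 168
i=6,j=5: odd sum, res = 168-5 = 163
i=6,j=6: even sum, res = 163+36 = 199
i=6,j=7: odd sum, res = 199-7 = 192
i=6,j=8: even sum, res = 192+48 = 240

240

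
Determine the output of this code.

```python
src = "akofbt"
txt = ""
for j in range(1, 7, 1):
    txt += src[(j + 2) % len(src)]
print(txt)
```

j=1: add src[3]='f' → 'f'
j=2: add src[4]='b' → 'fb'
j=3: add src[5]='t' → 'fbt'
j=4: add src[0]='a' → 'fbta'
j=5: add src[1]='k' → 'fbtak'
j=6: add src[2]='o' → 'fbtako'

fbtako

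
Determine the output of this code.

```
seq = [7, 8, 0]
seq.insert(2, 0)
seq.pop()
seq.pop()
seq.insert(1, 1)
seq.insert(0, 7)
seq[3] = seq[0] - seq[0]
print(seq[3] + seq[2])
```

1

insert 0 at 2 → [7, 8, 0, 0]
pop() removes 0 → [7, 8, 0]
pop() removes 0 → [7, 8]
insert 1 at 1 → [7, 1, 8]
insert 7 at 0 → [7, 7, 1, 8]
seq[3] = seq[0]-seq[0] = 7-7 = 0 → [7, 7, 1, 0]
seq[3]+seq[2] = 0+1 = 1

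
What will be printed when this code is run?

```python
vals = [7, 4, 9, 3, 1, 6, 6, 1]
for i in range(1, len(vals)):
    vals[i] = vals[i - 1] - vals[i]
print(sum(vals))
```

i=1: vals[1] = 7-4 = 3 → [7, 3, 9, 3, 1, 6, 6, 1]
i=2: vals[2] = 3-9 = -6 → [7, 3, -6, 3, 1, 6, 6, 1]
i=3: vals[3] = (-6)-3 = -9 → [7, 3, -6, -9, 1, 6, 6, 1]
i=4: vals[4] = (-9)-1 = -10 → [7, 3, -6, -9, -10, 6, 6, 1]
i=5: vals[5] = (-10)-6 = -16 → [7, 3, -6, -9, -10, -16, 6, 1]
i=6: vals[6] = (-16)-6 = -22 → [7, 3, -6, -9, -10, -16, -22, 1]
i=7: vals[7] = (-22)-1 = -23 → [7, 3, -6, -9, -10, -16, -22, -23]
sum = -76

-76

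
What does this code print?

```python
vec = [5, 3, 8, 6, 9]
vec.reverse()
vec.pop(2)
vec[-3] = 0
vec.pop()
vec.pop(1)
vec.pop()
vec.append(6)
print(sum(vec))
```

reverse → [9, 6, 8, 3, 5]
pop(2) removes 8 → [9, 6, 3, 5]
vec[-3] = 0 → [9, 0, 3, 5]
pop() removes 5 → [9, 0, 3]
pop(1) removes 0 → [9, 3]
pop() removes 3 → [9]
append 6 → [9, 6]
sum = 15

15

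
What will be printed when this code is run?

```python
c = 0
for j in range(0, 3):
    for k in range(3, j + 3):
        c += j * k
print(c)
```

17

j=1,k=3: c = 0+3 = 3
j=2,k=3: c = 3+6 = 9
j=2,k=4: c = 9+8 = 17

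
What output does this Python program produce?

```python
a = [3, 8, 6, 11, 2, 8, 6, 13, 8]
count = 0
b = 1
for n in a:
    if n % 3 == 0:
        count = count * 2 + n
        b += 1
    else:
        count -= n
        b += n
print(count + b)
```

-11

n=3: %3==0, count = 0*2+3 = 3; b=2
n=8: not %3==0, count = 3-8 = -5; b=10
n=6: %3==0, count = (-5)*2+6 = -4; b=11
n=11: not %3==0, count = (-4)-11 = -15; b=22
n=2: not %3==0, count = (-15)-2 = -17; b=24
n=8: not %3==0, count = (-17)-8 = -25; b=32
n=6: %3==0, count = (-25)*2+6 = -44; b=33
n=13: not %3==0, count = (-44)-13 = -57; b=46
n=8: not %3==0, count = (-57)-8 = -65; b=54
count+b = (-65)+54 = -11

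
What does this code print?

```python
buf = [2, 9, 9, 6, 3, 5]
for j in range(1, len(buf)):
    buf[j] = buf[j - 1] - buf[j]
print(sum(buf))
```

j=1: buf[1] = 2-9 = -7 → [2, -7, 9, 6, 3, 5]
j=2: buf[2] = (-7)-9 = -16 → [2, -7, -16, 6, 3, 5]
j=3: buf[3] = (-16)-6 = -22 → [2, -7, -16, -22, 3, 5]
j=4: buf[4] = (-22)-3 = -25 → [2, -7, -16, -22, -25, 5]
j=5: buf[5] = (-25)-5 = -30 → [2, -7, -16, -22, -25, -30]
sum = -98

-98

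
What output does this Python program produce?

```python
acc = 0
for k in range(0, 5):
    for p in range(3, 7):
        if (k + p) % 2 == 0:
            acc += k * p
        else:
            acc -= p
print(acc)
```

k=0,p=3: odd sum, acc = 0-3 = -3
k=0,p=4: even sum, acc = (-3)+0 = -3
k=0,p=5: odd sum, acc = (-3)-5 = -8
k=0,p=6: even sum, acc = (-8)+0 = -8
k=1,p=3: even sum, acc = (-8)+3 = -5
k=1,p=4: odd sum, acc = (-5)-4 = -9
k=1,p=5: even sum, acc = (-9)+5 = -4
k=1,p=6: odd sum, acc = (-4)-6 = -10
k=2,p=3: odd sum, acc = (-10)-3 = -13
k=2,p=4: even sum, acc = (-13)+8 = -5
k=2,p=5: odd sum, acc = (-5)-5 = -10
k=2,p=6: even sum, acc = (-10)+12 = 2
k=3,p=3: even sum, acc = 2+9 = 11
k=3,p=4: odd sum, acc = 11-4 = 7
k=3,p=5: even sum, acc = 7+15 = 22
k=3,p=6: odd sum, acc = 22-6 = 16
k=4,p=3: odd sum, acc = 16-3 = 13
k=4,p=4: even sum, acc = 13+16 = 29
k=4,p=5: odd sum, acc = 29-5 = 24
k=4,p=6: even sum, acc = 24+24 = 48

48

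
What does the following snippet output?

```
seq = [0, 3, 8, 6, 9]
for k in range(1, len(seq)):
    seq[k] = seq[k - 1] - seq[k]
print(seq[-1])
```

k=1: seq[1] = 0-3 = -3 → [0, -3, 8, 6, 9]
k=2: seq[2] = (-3)-8 = -11 → [0, -3, -11, 6, 9]
k=3: seq[3] = (-11)-6 = -17 → [0, -3, -11, -17, 9]
k=4: seq[4] = (-17)-9 = -26 → [0, -3, -11, -17, -26]

-26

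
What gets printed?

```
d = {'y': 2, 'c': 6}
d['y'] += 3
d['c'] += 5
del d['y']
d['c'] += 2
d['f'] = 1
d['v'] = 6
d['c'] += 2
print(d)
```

d['y'] = 2+3 = 5 → {'y': 5, 'c': 6}
d['c'] = 6+5 = 11 → {'y': 5, 'c': 11}
del 'y' → {'c': 11}
d['c'] = 11+2 = 13 → {'c': 13}
d['f'] = 1 → {'c': 13, 'f': 1}
d['v'] = 6 → {'c': 13, 'f': 1, 'v': 6}
d['c'] = 13+2 = 15 → {'c': 15, 'f': 1, 'v': 6}

{'c': 15, 'f': 1, 'v': 6}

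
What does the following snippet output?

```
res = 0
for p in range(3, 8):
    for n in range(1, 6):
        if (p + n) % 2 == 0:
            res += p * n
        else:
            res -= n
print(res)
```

p=3,n=1: even sum, res = 0+3 = 3
p=3,n=2: odd sum, res = 3-2 = 1
p=3,n=3: even sum, res = 1+9 = 10
p=3,n=4: odd sum, res = 10-4 = 6
p=3,n=5: even sum, res = 6+15 = 21
p=4,n=1: odd sum, res = 21-1 = 20
p=4,n=2: even sum, res = 20+8 = 28
p=4,n=3: odd sum, res = 28-3 = 25
p=4,n=4: even sum, res = 25+16 = 41
p=4,n=5: odd sum, res = 41-5 = 36
p=5,n=1: even sum, res = 36+5 = 41
p=5,n=2: odd sum, res = 41-2 = 39
p=5,n=3: even sum, res = 39+15 = 54
p=5,n=4: odd sum, res = 54-4 = 50
p=5,n=5: even sum, res = 50+25 = 75
p=6,n=1: odd sum, res = 75-1 = 74
p=6,n=2: even sum, res = 74+12 = 86
p=6,n=3: odd sum, res = 86-3 = 83
p=6,n=4: even sum, res = 83+24 = 107
p=6,n=5: odd sum, res = 107-5 = 102
p=7,n=1: even sum, res = 102+7 = 109
p=7,n=2: odd sum, res = 109-2 = 107
p=7,n=3: even sum, res = 107+21 = 128
p=7,n=4: odd sum, res = 128-4 = 124
p=7,n=5: even sum, res = 124+35 = 159

159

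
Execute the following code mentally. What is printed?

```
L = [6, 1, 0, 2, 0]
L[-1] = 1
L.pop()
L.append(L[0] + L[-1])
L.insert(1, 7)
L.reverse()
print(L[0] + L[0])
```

16

L[-1] = 1 → [6, 1, 0, 2, 1]
pop() removes 1 → [6, 1, 0, 2]
append L[0]+L[-1] = 6+2 = 8 → [6, 1, 0, 2, 8]
insert 7 at 1 → [6, 7, 1, 0, 2, 8]
reverse → [8, 2, 0, 1, 7, 6]
L[0]+L[0] = 8+8 = 16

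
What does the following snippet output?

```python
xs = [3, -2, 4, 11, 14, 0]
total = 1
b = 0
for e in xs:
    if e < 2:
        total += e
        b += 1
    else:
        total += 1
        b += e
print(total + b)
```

e=3: not <2, total = 1+1 = 2; b=3
e=-2: <2, total = 2+(-2) = 0; b=4
e=4: not <2, total = 0+1 = 1; b=8
e=11: not <2, total = 1+1 = 2; b=19
e=14: not <2, total = 2+1 = 3; b=33
e=0: <2, total = 3+0 = 3; b=34
total+b = 3+34 = 37

37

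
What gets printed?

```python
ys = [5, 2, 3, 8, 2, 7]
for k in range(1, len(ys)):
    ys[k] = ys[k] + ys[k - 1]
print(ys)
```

k=1: ys[1] = 2+5 = 7 → [5, 7, 3, 8, 2, 7]
k=2: ys[2] = 3+7 = 10 → [5, 7, 10, 8, 2, 7]
k=3: ys[3] = 8+10 = 18 → [5, 7, 10, 18, 2, 7]
k=4: ys[4] = 2+18 = 20 → [5, 7, 10, 18, 20, 7]
k=5: ys[5] = 7+20 = 27 → [5, 7, 10, 18, 20, 27]

[5, 7, 10, 18, 20, 27]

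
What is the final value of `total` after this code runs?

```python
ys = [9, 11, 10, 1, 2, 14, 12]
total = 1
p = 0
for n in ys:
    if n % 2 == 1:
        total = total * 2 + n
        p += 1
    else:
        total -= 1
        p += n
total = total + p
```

103

n=9: odd, total = 1*2+9 = 11; p=1
n=11: odd, total = 11*2+11 = 33; p=2
n=10: not odd, total = 33-1 = 32; p=12
n=1: odd, total = 32*2+1 = 65; p=13
n=2: not odd, total = 65-1 = 64; p=15
n=14: not odd, total = 64-1 = 63; p=29
n=12: not odd, total = 63-1 = 62; p=41
total+p = 62+41 = 103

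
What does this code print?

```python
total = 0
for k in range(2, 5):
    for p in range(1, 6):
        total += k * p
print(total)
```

135

k=2,p=1: total = 0+2 = 2
k=2,p=2: total = 2+4 = 6
k=2,p=3: total = 6+6 = 12
k=2,p=4: total = 12+8 = 20
k=2,p=5: total = 20+10 = 30
k=3,p=1: total = 30+3 = 33
k=3,p=2: total = 33+6 = 39
k=3,p=3: total = 39+9 = 48
k=3,p=4: total = 48+12 = 60
k=3,p=5: total = 60+15 = 75
k=4,p=1: total = 75+4 = 79
k=4,p=2: total = 79+8 = 87
k=4,p=3: total = 87+12 = 99
k=4,p=4: total = 99+16 = 115
k=4,p=5: total = 115+20 = 135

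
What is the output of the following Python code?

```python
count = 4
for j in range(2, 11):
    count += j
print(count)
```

58

j=2: count = 4+2 = 6
j=3: count = 6+3 = 9
j=4: count = 9+4 = 13
j=5: count = 13+5 = 18
j=6: count = 18+6 = 24
j=7: count = 24+7 = 31
j=8: count = 31+8 = 39
j=9: count = 39+9 = 48
j=10: count = 48+10 = 58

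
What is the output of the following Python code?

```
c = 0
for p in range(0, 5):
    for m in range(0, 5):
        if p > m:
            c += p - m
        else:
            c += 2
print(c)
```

50

p=0,m=0: not 0>0, c = 0+2 = 2
p=0,m=1: not 0>1, c = 2+2 = 4
p=0,m=2: not 0>2, c = 4+2 = 6
p=0,m=3: not 0>3, c = 6+2 = 8
p=0,m=4: not 0>4, c = 8+2 = 10
p=1,m=0: 1>0, c = 10+1 = 11
p=1,m=1: not 1>1, c = 11+2 = 13
p=1,m=2: not 1>2, c = 13+2 = 15
p=1,m=3: not 1>3, c = 15+2 = 17
p=1,m=4: not 1>4, c = 17+2 = 19
p=2,m=0: 2>0, c = 19+2 = 21
p=2,m=1: 2>1, c = 21+1 = 22
p=2,m=2: not 2>2, c = 22+2 = 24
p=2,m=3: not 2>3, c = 24+2 = 26
p=2,m=4: not 2>4, c = 26+2 = 28
p=3,m=0: 3>0, c = 28+3 = 31
p=3,m=1: 3>1, c = 31+2 = 33
p=3,m=2: 3>2, c = 33+1 = 34
p=3,m=3: not 3>3, c = 34+2 = 36
p=3,m=4: not 3>4, c = 36+2 = 38
p=4,m=0: 4>0, c = 38+4 = 42
p=4,m=1: 4>1, c = 42+3 = 45
p=4,m=2: 4>2, c = 45+2 = 47
p=4,m=3: 4>3, c = 47+1 = 48
p=4,m=4: not 4>4, c = 48+2 = 50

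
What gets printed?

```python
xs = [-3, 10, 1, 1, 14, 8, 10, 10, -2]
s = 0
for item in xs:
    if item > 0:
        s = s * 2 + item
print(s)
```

item=-3: not >0
item=10: >0, s = 0*2+10 = 10
item=1: >0, s = 10*2+1 = 21
item=1: >0, s = 21*2+1 = 43
item=14: >0, s = 43*2+14 = 100
item=8: >0, s = 100*2+8 = 208
item=10: >0, s = 208*2+10 = 426
item=10: >0, s = 426*2+10 = 862
item=-2: not >0

862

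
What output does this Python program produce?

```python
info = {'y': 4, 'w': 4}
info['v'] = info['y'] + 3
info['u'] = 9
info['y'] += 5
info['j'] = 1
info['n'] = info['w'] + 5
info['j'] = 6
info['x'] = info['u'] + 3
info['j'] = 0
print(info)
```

{'y': 9, 'w': 4, 'v': 7, 'u': 9, 'j': 0, 'n': 9, 'x': 12}

info['v'] = info['y']+3 = 7 → {'y': 4, 'w': 4, 'v': 7}
info['u'] = 9 → {'y': 4, 'w': 4, 'v': 7, 'u': 9}
info['y'] = 4+5 = 9 → {'y': 9, 'w': 4, 'v': 7, 'u': 9}
info['j'] = 1 → {'y': 9, 'w': 4, 'v': 7, 'u': 9, 'j': 1}
info['n'] = info['w']+5 = 9 → {'y': 9, 'w': 4, 'v': 7, 'u': 9, 'j': 1, 'n': 9}
info['j'] = 6 → {'y': 9, 'w': 4, 'v': 7, 'u': 9, 'j': 6, 'n': 9}
info['x'] = info['u']+3 = 12 → {'y': 9, 'w': 4, 'v': 7, 'u': 9, 'j': 6, 'n': 9, 'x': 12}
info['j'] = 0 → {'y': 9, 'w': 4, 'v': 7, 'u': 9, 'j': 0, 'n': 9, 'x': 12}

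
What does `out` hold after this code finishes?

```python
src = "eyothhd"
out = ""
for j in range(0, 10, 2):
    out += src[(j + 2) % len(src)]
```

j=0: add src[2]='o' → 'o'
j=2: add src[4]='h' → 'oh'
j=4: add src[6]='d' → 'ohd'
j=6: add src[1]='y' → 'ohdy'
j=8: add src[3]='t' → 'ohdyt'

'ohdyt'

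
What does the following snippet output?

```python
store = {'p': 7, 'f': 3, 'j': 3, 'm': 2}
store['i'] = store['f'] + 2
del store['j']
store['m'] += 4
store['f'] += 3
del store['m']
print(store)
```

store['i'] = store['f']+2 = 5 → {'p': 7, 'f': 3, 'j': 3, 'm': 2, 'i': 5}
del 'j' → {'p': 7, 'f': 3, 'm': 2, 'i': 5}
store['m'] = 2+4 = 6 → {'p': 7, 'f': 3, 'm': 6, 'i': 5}
store['f'] = 3+3 = 6 → {'p': 7, 'f': 6, 'm': 6, 'i': 5}
del 'm' → {'p': 7, 'f': 6, 'i': 5}

{'p': 7, 'f': 6, 'i': 5}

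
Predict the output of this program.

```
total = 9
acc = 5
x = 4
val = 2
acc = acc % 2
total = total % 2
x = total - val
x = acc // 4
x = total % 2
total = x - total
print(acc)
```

acc = 5%2 = 1
total = 9%2 = 1
x = 1-2 = -1
x = 1//4 = 0
x = 1%2 = 1
total = 1-1 = 0

1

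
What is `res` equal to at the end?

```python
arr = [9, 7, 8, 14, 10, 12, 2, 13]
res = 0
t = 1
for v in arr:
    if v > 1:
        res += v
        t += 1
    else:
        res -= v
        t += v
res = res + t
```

84

v=9: >1, res = 0+9 = 9; t=2
v=7: >1, res = 9+7 = 16; t=3
v=8: >1, res = 16+8 = 24; t=4
v=14: >1, res = 24+14 = 38; t=5
v=10: >1, res = 38+10 = 48; t=6
v=12: >1, res = 48+12 = 60; t=7
v=2: >1, res = 60+2 = 62; t=8
v=13: >1, res = 62+13 = 75; t=9
res+t = 75+9 = 84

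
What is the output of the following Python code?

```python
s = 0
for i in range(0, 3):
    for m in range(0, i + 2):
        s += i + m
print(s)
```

i=0,m=0: s = 0+0 = 0
i=0,m=1: s = 0+1 = 1
i=1,m=0: s = 1+1 = 2
i=1,m=1: s = 2+2 = 4
i=1,m=2: s = 4+3 = 7
i=2,m=0: s = 7+2 = 9
i=2,m=1: s = 9+3 = 12
i=2,m=2: s = 12+4 = 16
i=2,m=3: s = 16+5 = 21

21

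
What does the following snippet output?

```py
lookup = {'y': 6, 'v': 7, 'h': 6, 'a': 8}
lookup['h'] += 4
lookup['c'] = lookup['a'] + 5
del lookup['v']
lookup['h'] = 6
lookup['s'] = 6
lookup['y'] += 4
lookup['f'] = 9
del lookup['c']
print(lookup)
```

{'y': 10, 'h': 6, 'a': 8, 's': 6, 'f': 9}

lookup['h'] = 6+4 = 10 → {'y': 6, 'v': 7, 'h': 10, 'a': 8}
lookup['c'] = lookup['a']+5 = 13 → {'y': 6, 'v': 7, 'h': 10, 'a': 8, 'c': 13}
del 'v' → {'y': 6, 'h': 10, 'a': 8, 'c': 13}
lookup['h'] = 6 → {'y': 6, 'h': 6, 'a': 8, 'c': 13}
lookup['s'] = 6 → {'y': 6, 'h': 6, 'a': 8, 'c': 13, 's': 6}
lookup['y'] = 6+4 = 10 → {'y': 10, 'h': 6, 'a': 8, 'c': 13, 's': 6}
lookup['f'] = 9 → {'y': 10, 'h': 6, 'a': 8, 'c': 13, 's': 6, 'f': 9}
del 'c' → {'y': 10, 'h': 6, 'a': 8, 's': 6, 'f': 9}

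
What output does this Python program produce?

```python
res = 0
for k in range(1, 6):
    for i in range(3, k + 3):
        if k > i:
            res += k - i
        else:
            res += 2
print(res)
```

k=1,i=3: not 1>3, res = 0+2 = 2
k=2,i=3: not 2>3, res = 2+2 = 4
k=2,i=4: not 2>4, res = 4+2 = 6
k=3,i=3: not 3>3, res = 6+2 = 8
k=3,i=4: not 3>4, res = 8+2 = 10
k=3,i=5: not 3>5, res = 10+2 = 12
k=4,i=3: 4>3, res = 12+1 = 13
k=4,i=4: not 4>4, res = 13+2 = 15
k=4,i=5: not 4>5, res = 15+2 = 17
k=4,i=6: not 4>6, res = 17+2 = 19
k=5,i=3: 5>3, res = 19+2 = 21
k=5,i=4: 5>4, res = 21+1 = 22
k=5,i=5: not 5>5, res = 22+2 = 24
k=5,i=6: not 5>6, res = 24+2 = 26
k=5,i=7: not 5>7, res = 26+2 = 28

28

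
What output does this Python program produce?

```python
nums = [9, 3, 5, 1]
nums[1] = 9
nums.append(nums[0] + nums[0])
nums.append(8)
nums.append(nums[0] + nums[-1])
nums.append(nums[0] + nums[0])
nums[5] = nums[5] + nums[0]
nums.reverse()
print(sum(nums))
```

nums[1] = 9 → [9, 9, 5, 1]
append nums[0]+nums[0] = 9+9 = 18 → [9, 9, 5, 1, 18]
append 8 → [9, 9, 5, 1, 18, 8]
append nums[0]+nums[-1] = 9+8 = 17 → [9, 9, 5, 1, 18, 8, 17]
append nums[0]+nums[0] = 9+9 = 18 → [9, 9, 5, 1, 18, 8, 17, 18]
nums[5] = nums[5]+nums[0] = 8+9 = 17 → [9, 9, 5, 1, 18, 17, 17, 18]
reverse → [18, 17, 17, 18, 1, 5, 9, 9]
sum = 94

94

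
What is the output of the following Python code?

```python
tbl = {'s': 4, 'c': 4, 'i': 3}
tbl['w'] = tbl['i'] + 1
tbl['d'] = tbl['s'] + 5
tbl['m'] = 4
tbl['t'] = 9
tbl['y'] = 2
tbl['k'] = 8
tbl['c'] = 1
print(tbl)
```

tbl['w'] = tbl['i']+1 = 4 → {'s': 4, 'c': 4, 'i': 3, 'w': 4}
tbl['d'] = tbl['s']+5 = 9 → {'s': 4, 'c': 4, 'i': 3, 'w': 4, 'd': 9}
tbl['m'] = 4 → {'s': 4, 'c': 4, 'i': 3, 'w': 4, 'd': 9, 'm': 4}
tbl['t'] = 9 → {'s': 4, 'c': 4, 'i': 3, 'w': 4, 'd': 9, 'm': 4, 't': 9}
tbl['y'] = 2 → {'s': 4, 'c': 4, 'i': 3, 'w': 4, 'd': 9, 'm': 4, 't': 9, 'y': 2}
tbl['k'] = 8 → {'s': 4, 'c': 4, 'i': 3, 'w': 4, 'd': 9, 'm': 4, 't': 9, 'y': 2, 'k': 8}
tbl['c'] = 1 → {'s': 4, 'c': 1, 'i': 3, 'w': 4, 'd': 9, 'm': 4, 't': 9, 'y': 2, 'k': 8}

{'s': 4, 'c': 1, 'i': 3, 'w': 4, 'd': 9, 'm': 4, 't': 9, 'y': 2, 'k': 8}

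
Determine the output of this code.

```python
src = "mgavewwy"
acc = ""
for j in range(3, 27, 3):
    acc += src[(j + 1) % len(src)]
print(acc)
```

j=3: add src[4]='e' → 'e'
j=6: add src[7]='y' → 'ey'
j=9: add src[2]='a' → 'eya'
j=12: add src[5]='w' → 'eyaw'
j=15: add src[0]='m' → 'eyawm'
j=18: add src[3]='v' → 'eyawmv'
j=21: add src[6]='w' → 'eyawmvw'
j=24: add src[1]='g' → 'eyawmvwg'

eyawmvwg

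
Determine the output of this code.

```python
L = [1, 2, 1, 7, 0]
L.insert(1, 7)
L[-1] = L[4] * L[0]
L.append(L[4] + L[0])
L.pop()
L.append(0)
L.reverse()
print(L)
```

insert 7 at 1 → [1, 7, 2, 1, 7, 0]
L[-1] = L[4]*L[0] = 7*1 = 7 → [1, 7, 2, 1, 7, 7]
append L[4]+L[0] = 7+1 = 8 → [1, 7, 2, 1, 7, 7, 8]
pop() removes 8 → [1, 7, 2, 1, 7, 7]
append 0 → [1, 7, 2, 1, 7, 7, 0]
reverse → [0, 7, 7, 1, 2, 7, 1]

[0, 7, 7, 1, 2, 7, 1]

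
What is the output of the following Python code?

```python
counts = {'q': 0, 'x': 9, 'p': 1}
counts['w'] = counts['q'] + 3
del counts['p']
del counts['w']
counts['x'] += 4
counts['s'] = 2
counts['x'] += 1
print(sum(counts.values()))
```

counts['w'] = counts['q']+3 = 3 → {'q': 0, 'x': 9, 'p': 1, 'w': 3}
del 'p' → {'q': 0, 'x': 9, 'w': 3}
del 'w' → {'q': 0, 'x': 9}
counts['x'] = 9+4 = 13 → {'q': 0, 'x': 13}
counts['s'] = 2 → {'q': 0, 'x': 13, 's': 2}
counts['x'] = 13+1 = 14 → {'q': 0, 'x': 14, 's': 2}
sum of values = 16

16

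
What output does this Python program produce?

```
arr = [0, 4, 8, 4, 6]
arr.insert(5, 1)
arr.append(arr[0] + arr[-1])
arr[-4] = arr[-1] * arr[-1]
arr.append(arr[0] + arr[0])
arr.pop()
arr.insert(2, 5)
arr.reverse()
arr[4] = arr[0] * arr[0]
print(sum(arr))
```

insert 1 at 5 → [0, 4, 8, 4, 6, 1]
append arr[0]+arr[-1] = 0+1 = 1 → [0, 4, 8, 4, 6, 1, 1]
arr[-4] = arr[-1]*arr[-1] = 1*1 = 1 → [0, 4, 8, 1, 6, 1, 1]
append arr[0]+arr[0] = 0+0 = 0 → [0, 4, 8, 1, 6, 1, 1, 0]
pop() removes 0 → [0, 4, 8, 1, 6, 1, 1]
insert 5 at 2 → [0, 4, 5, 8, 1, 6, 1, 1]
reverse → [1, 1, 6, 1, 8, 5, 4, 0]
arr[4] = arr[0]*arr[0] = 1*1 = 1 → [1, 1, 6, 1, 1, 5, 4, 0]
sum = 19

19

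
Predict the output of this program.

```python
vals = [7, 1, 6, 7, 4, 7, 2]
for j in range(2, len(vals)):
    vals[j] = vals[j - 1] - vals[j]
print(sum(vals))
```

-73

j=2: vals[2] = 1-6 = -5 → [7, 1, -5, 7, 4, 7, 2]
j=3: vals[3] = (-5)-7 = -12 → [7, 1, -5, -12, 4, 7, 2]
j=4: vals[4] = (-12)-4 = -16 → [7, 1, -5, -12, -16, 7, 2]
j=5: vals[5] = (-16)-7 = -23 → [7, 1, -5, -12, -16, -23, 2]
j=6: vals[6] = (-23)-2 = -25 → [7, 1, -5, -12, -16, -23, -25]
sum = -73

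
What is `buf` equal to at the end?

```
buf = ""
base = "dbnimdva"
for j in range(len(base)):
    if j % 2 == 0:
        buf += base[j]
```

j=0: add 'd' → 'd'
j=1: skip
j=2: add 'n' → 'dn'
j=3: skip
j=4: add 'm' → 'dnm'
j=5: skip
j=6: add 'v' → 'dnmv'
j=7: skip

'dnmv'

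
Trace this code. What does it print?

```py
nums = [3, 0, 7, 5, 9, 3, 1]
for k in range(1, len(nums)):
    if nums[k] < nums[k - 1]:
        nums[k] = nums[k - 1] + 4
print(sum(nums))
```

85

k=1: 0<3, nums[1] = 3+4 = 7 → [3, 7, 7, 5, 9, 3, 1]
k=2: 7>=7, unchanged → [3, 7, 7, 5, 9, 3, 1]
k=3: 5<7, nums[3] = 7+4 = 11 → [3, 7, 7, 11, 9, 3, 1]
k=4: 9<11, nums[4] = 11+4 = 15 → [3, 7, 7, 11, 15, 3, 1]
k=5: 3<15, nums[5] = 15+4 = 19 → [3, 7, 7, 11, 15, 19, 1]
k=6: 1<19, nums[6] = 19+4 = 23 → [3, 7, 7, 11, 15, 19, 23]
sum = 85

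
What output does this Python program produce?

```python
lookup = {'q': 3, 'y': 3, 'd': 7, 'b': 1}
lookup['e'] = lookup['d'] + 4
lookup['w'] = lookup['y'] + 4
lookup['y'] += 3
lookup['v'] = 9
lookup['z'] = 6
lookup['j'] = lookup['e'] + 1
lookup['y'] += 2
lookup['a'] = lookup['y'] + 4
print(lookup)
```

lookup['e'] = lookup['d']+4 = 11 → {'q': 3, 'y': 3, 'd': 7, 'b': 1, 'e': 11}
lookup['w'] = lookup['y']+4 = 7 → {'q': 3, 'y': 3, 'd': 7, 'b': 1, 'e': 11, 'w': 7}
lookup['y'] = 3+3 = 6 → {'q': 3, 'y': 6, 'd': 7, 'b': 1, 'e': 11, 'w': 7}
lookup['v'] = 9 → {'q': 3, 'y': 6, 'd': 7, 'b': 1, 'e': 11, 'w': 7, 'v': 9}
lookup['z'] = 6 → {'q': 3, 'y': 6, 'd': 7, 'b': 1, 'e': 11, 'w': 7, 'v': 9, 'z': 6}
lookup['j'] = lookup['e']+1 = 12 → {'q': 3, 'y': 6, 'd': 7, 'b': 1, 'e': 11, 'w': 7, 'v': 9, 'z': 6, 'j': 12}
lookup['y'] = 6+2 = 8 → {'q': 3, 'y': 8, 'd': 7, 'b': 1, 'e': 11, 'w': 7, 'v': 9, 'z': 6, 'j': 12}
lookup['a'] = lookup['y']+4 = 12 → {'q': 3, 'y': 8, 'd': 7, 'b': 1, 'e': 11, 'w': 7, 'v': 9, 'z': 6, 'j': 12, 'a': 12}

{'q': 3, 'y': 8, 'd': 7, 'b': 1, 'e': 11, 'w': 7, 'v': 9, 'z': 6, 'j': 12, 'a': 12}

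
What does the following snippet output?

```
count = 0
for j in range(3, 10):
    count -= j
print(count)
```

-42

j=3: count = 0-3 = -3
j=4: count = (-3)-4 = -7
j=5: count = (-7)-5 = -12
j=6: count = (-12)-6 = -18
j=7: count = (-18)-7 = -25
j=8: count = (-25)-8 = -33
j=9: count = (-33)-9 = -42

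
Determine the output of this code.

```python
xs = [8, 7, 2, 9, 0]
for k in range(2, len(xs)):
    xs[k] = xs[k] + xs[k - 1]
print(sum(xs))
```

60

k=2: xs[2] = 2+7 = 9 → [8, 7, 9, 9, 0]
k=3: xs[3] = 9+9 = 18 → [8, 7, 9, 18, 0]
k=4: xs[4] = 0+18 = 18 → [8, 7, 9, 18, 18]
sum = 60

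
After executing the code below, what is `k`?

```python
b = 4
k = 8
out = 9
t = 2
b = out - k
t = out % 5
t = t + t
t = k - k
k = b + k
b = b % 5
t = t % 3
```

b = 9-8 = 1
t = 9%5 = 4
t = 4+4 = 8
t = 8-8 = 0
k = 1+8 = 9
b = 1%5 = 1
t = 0%3 = 0

9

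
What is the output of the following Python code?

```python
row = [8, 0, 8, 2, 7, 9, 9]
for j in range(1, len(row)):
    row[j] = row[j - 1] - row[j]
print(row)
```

[8, 8, 0, -2, -9, -18, -27]

j=1: row[1] = 8-0 = 8 → [8, 8, 8, 2, 7, 9, 9]
j=2: row[2] = 8-8 = 0 → [8, 8, 0, 2, 7, 9, 9]
j=3: row[3] = 0-2 = -2 → [8, 8, 0, -2, 7, 9, 9]
j=4: row[4] = (-2)-7 = -9 → [8, 8, 0, -2, -9, 9, 9]
j=5: row[5] = (-9)-9 = -18 → [8, 8, 0, -2, -9, -18, 9]
j=6: row[6] = (-18)-9 = -27 → [8, 8, 0, -2, -9, -18, -27]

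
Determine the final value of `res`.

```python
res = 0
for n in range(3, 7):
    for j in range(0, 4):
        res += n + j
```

96

n=3,j=0: res = 0+3 = 3
n=3,j=1: res = 3+4 = 7
n=3,j=2: res = 7+5 = 12
n=3,j=3: res = 12+6 = 18
n=4,j=0: res = 18+4 = 22
n=4,j=1: res = 22+5 = 27
n=4,j=2: res = 27+6 = 33
n=4,j=3: res = 33+7 = 40
n=5,j=0: res = 40+5 = 45
n=5,j=1: res = 45+6 = 51
n=5,j=2: res = 51+7 = 58
n=5,j=3: res = 58+8 = 66
n=6,j=0: res = 66+6 = 72
n=6,j=1: res = 72+7 = 79
n=6,j=2: res = 79+8 = 87
n=6,j=3: res = 87+9 = 96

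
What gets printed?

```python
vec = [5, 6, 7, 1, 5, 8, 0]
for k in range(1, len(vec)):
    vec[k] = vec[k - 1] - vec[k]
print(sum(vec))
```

-71

k=1: vec[1] = 5-6 = -1 → [5, -1, 7, 1, 5, 8, 0]
k=2: vec[2] = (-1)-7 = -8 → [5, -1, -8, 1, 5, 8, 0]
k=3: vec[3] = (-8)-1 = -9 → [5, -1, -8, -9, 5, 8, 0]
k=4: vec[4] = (-9)-5 = -14 → [5, -1, -8, -9, -14, 8, 0]
k=5: vec[5] = (-14)-8 = -22 → [5, -1, -8, -9, -14, -22, 0]
k=6: vec[6] = (-22)-0 = -22 → [5, -1, -8, -9, -14, -22, -22]
sum = -71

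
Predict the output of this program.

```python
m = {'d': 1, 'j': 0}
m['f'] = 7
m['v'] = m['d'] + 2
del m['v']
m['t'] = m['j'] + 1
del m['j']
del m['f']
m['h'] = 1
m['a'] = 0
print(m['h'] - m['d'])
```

m['f'] = 7 → {'d': 1, 'j': 0, 'f': 7}
m['v'] = m['d']+2 = 3 → {'d': 1, 'j': 0, 'f': 7, 'v': 3}
del 'v' → {'d': 1, 'j': 0, 'f': 7}
m['t'] = m['j']+1 = 1 → {'d': 1, 'j': 0, 'f': 7, 't': 1}
del 'j' → {'d': 1, 'f': 7, 't': 1}
del 'f' → {'d': 1, 't': 1}
m['h'] = 1 → {'d': 1, 't': 1, 'h': 1}
m['a'] = 0 → {'d': 1, 't': 1, 'h': 1, 'a': 0}
m['h']-m['d'] = 1-1 = 0

0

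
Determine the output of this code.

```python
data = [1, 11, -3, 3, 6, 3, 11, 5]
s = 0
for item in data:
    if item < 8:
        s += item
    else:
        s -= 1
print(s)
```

13

item=1: <8, s = 0+1 = 1
item=11: not <8, s = 1-1 = 0
item=-3: <8, s = 0+(-3) = -3
item=3: <8, s = (-3)+3 = 0
item=6: <8, s = 0+6 = 6
item=3: <8, s = 6+3 = 9
item=11: not <8, s = 9-1 = 8
item=5: <8, s = 8+5 = 13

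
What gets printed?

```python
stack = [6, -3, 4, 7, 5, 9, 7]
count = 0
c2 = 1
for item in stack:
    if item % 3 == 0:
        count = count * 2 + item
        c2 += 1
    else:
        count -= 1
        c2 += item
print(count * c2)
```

540

item=6: %3==0, count = 0*2+6 = 6; c2=2
item=-3: %3==0, count = 6*2+(-3) = 9; c2=3
item=4: not %3==0, count = 9-1 = 8; c2=7
item=7: not %3==0, count = 8-1 = 7; c2=14
item=5: not %3==0, count = 7-1 = 6; c2=19
item=9: %3==0, count = 6*2+9 = 21; c2=20
item=7: not %3==0, count = 21-1 = 20; c2=27
count*c2 = 20*27 = 540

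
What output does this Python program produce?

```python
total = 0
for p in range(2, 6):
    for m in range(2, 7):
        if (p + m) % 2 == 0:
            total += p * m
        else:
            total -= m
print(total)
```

p=2,m=2: even sum, total = 0+4 = 4
p=2,m=3: odd sum, total = 4-3 = 1
p=2,m=4: even sum, total = 1+8 = 9
p=2,m=5: odd sum, total = 9-5 = 4
p=2,m=6: even sum, total = 4+12 = 16
p=3,m=2: odd sum, total = 16-2 = 14
p=3,m=3: even sum, total = 14+9 = 23
p=3,m=4: odd sum, total = 23-4 = 19
p=3,m=5: even sum, total = 19+15 = 34
p=3,m=6: odd sum, total = 34-6 = 28
p=4,m=2: even sum, total = 28+8 = 36
p=4,m=3: odd sum, total = 36-3 = 33
p=4,m=4: even sum, total = 33+16 = 49
p=4,m=5: odd sum, total = 49-5 = 44
p=4,m=6: even sum, total = 44+24 = 68
p=5,m=2: odd sum, total = 68-2 = 66
p=5,m=3: even sum, total = 66+15 = 81
p=5,m=4: odd sum, total = 81-4 = 77
p=5,m=5: even sum, total = 77+25 = 102
p=5,m=6: odd sum, total = 102-6 = 96

96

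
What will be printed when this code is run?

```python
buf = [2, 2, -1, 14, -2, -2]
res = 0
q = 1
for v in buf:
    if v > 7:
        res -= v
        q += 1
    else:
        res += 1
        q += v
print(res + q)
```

-8

v=2: not >7, res = 0+1 = 1; q=3
v=2: not >7, res = 1+1 = 2; q=5
v=-1: not >7, res = 2+1 = 3; q=4
v=14: >7, res = 3-14 = -11; q=5
v=-2: not >7, res = (-11)+1 = -10; q=3
v=-2: not >7, res = (-10)+1 = -9; q=1
res+q = (-9)+1 = -8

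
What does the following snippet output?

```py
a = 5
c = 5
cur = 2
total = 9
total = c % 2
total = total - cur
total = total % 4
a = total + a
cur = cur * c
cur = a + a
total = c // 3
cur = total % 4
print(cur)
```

total = 5%2 = 1
total = 1-2 = -1
total = (-1)%4 = 3
a = 3+5 = 8
cur = 2*5 = 10
cur = 8+8 = 16
total = 5//3 = 1
cur = 1%4 = 1

1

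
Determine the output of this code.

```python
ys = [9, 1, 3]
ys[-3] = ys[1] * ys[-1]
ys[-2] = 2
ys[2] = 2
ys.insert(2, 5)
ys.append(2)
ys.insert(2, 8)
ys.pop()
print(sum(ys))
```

20

ys[-3] = ys[1]*ys[-1] = 1*3 = 3 → [3, 1, 3]
ys[-2] = 2 → [3, 2, 3]
ys[2] = 2 → [3, 2, 2]
insert 5 at 2 → [3, 2, 5, 2]
append 2 → [3, 2, 5, 2, 2]
insert 8 at 2 → [3, 2, 8, 5, 2, 2]
pop() removes 2 → [3, 2, 8, 5, 2]
sum = 20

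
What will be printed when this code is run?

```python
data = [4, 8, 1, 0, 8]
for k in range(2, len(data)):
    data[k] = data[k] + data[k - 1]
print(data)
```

[4, 8, 9, 9, 17]

k=2: data[2] = 1+8 = 9 → [4, 8, 9, 0, 8]
k=3: data[3] = 0+9 = 9 → [4, 8, 9, 9, 8]
k=4: data[4] = 8+9 = 17 → [4, 8, 9, 9, 17]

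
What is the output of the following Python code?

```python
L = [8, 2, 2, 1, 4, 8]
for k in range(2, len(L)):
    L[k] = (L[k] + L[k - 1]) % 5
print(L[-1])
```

2

k=2: L[2] = (2+2)%5 = 4 → [8, 2, 4, 1, 4, 8]
k=3: L[3] = (1+4)%5 = 0 → [8, 2, 4, 0, 4, 8]
k=4: L[4] = (4+0)%5 = 4 → [8, 2, 4, 0, 4, 8]
k=5: L[5] = (8+4)%5 = 2 → [8, 2, 4, 0, 4, 2]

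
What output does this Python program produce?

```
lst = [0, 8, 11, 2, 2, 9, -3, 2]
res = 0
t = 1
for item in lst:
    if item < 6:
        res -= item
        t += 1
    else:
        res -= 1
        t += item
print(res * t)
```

item=0: <6, res = 0-0 = 0; t=2
item=8: not <6, res = 0-1 = -1; t=10
item=11: not <6, res = (-1)-1 = -2; t=21
item=2: <6, res = (-2)-2 = -4; t=22
item=2: <6, res = (-4)-2 = -6; t=23
item=9: not <6, res = (-6)-1 = -7; t=32
item=-3: <6, res = (-7)-(-3) = -4; t=33
item=2: <6, res = (-4)-2 = -6; t=34
res*t = (-6)*34 = -204

-204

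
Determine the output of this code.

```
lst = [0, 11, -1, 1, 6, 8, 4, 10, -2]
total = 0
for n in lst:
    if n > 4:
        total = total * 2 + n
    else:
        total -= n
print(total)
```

132

n=0: not >4, total = 0-0 = 0
n=11: >4, total = 0*2+11 = 11
n=-1: not >4, total = 11-(-1) = 12
n=1: not >4, total = 12-1 = 11
n=6: >4, total = 11*2+6 = 28
n=8: >4, total = 28*2+8 = 64
n=4: not >4, total = 64-4 = 60
n=10: >4, total = 60*2+10 = 130
n=-2: not >4, total = 130-(-2) = 132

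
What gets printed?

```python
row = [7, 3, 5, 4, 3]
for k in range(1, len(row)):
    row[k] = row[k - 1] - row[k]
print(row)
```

k=1: row[1] = 7-3 = 4 → [7, 4, 5, 4, 3]
k=2: row[2] = 4-5 = -1 → [7, 4, -1, 4, 3]
k=3: row[3] = (-1)-4 = -5 → [7, 4, -1, -5, 3]
k=4: row[4] = (-5)-3 = -8 → [7, 4, -1, -5, -8]

[7, 4, -1, -5, -8]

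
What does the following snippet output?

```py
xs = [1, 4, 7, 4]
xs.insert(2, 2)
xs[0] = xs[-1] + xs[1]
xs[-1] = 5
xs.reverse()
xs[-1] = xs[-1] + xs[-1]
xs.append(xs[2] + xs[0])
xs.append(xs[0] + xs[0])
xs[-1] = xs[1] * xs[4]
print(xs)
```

[5, 7, 2, 4, 16, 7, 112]

insert 2 at 2 → [1, 4, 2, 7, 4]
xs[0] = xs[-1]+xs[1] = 4+4 = 8 → [8, 4, 2, 7, 4]
xs[-1] = 5 → [8, 4, 2, 7, 5]
reverse → [5, 7, 2, 4, 8]
xs[-1] = xs[-1]+xs[-1] = 8+8 = 16 → [5, 7, 2, 4, 16]
append xs[2]+xs[0] = 2+5 = 7 → [5, 7, 2, 4, 16, 7]
append xs[0]+xs[0] = 5+5 = 10 → [5, 7, 2, 4, 16, 7, 10]
xs[-1] = xs[1]*xs[4] = 7*16 = 112 → [5, 7, 2, 4, 16, 7, 112]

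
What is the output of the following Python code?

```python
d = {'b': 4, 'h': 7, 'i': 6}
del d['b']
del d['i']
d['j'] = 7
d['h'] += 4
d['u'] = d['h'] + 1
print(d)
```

del 'b' → {'h': 7, 'i': 6}
del 'i' → {'h': 7}
d['j'] = 7 → {'h': 7, 'j': 7}
d['h'] = 7+4 = 11 → {'h': 11, 'j': 7}
d['u'] = d['h']+1 = 12 → {'h': 11, 'j': 7, 'u': 12}

{'h': 11, 'j': 7, 'u': 12}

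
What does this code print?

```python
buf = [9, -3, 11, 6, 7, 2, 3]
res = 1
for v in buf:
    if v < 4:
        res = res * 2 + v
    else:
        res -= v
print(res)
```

-165

v=9: not <4, res = 1-9 = -8
v=-3: <4, res = (-8)*2+(-3) = -19
v=11: not <4, res = (-19)-11 = -30
v=6: not <4, res = (-30)-6 = -36
v=7: not <4, res = (-36)-7 = -43
v=2: <4, res = (-43)*2+2 = -84
v=3: <4, res = (-84)*2+3 = -165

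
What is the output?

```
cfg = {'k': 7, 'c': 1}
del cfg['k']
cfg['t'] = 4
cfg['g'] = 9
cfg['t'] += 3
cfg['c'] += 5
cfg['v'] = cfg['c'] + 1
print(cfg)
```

{'c': 6, 't': 7, 'g': 9, 'v': 7}

del 'k' → {'c': 1}
cfg['t'] = 4 → {'c': 1, 't': 4}
cfg['g'] = 9 → {'c': 1, 't': 4, 'g': 9}
cfg['t'] = 4+3 = 7 → {'c': 1, 't': 7, 'g': 9}
cfg['c'] = 1+5 = 6 → {'c': 6, 't': 7, 'g': 9}
cfg['v'] = cfg['c']+1 = 7 → {'c': 6, 't': 7, 'g': 9, 'v': 7}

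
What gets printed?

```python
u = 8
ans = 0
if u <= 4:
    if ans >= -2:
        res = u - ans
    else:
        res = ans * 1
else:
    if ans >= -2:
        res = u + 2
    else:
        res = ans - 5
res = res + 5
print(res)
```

u=8, ans=0
u <= 4 is False; ans >= -2 is True
→ res = u + 2 = 10
res = 10+5 = 15

15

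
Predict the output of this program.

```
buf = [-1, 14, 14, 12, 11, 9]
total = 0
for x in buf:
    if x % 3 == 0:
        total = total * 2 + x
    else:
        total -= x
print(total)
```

x=-1: not %3==0, total = 0-(-1) = 1
x=14: not %3==0, total = 1-14 = -13
x=14: not %3==0, total = (-13)-14 = -27
x=12: %3==0, total = (-27)*2+12 = -42
x=11: not %3==0, total = (-42)-11 = -53
x=9: %3==0, total = (-53)*2+9 = -97

-97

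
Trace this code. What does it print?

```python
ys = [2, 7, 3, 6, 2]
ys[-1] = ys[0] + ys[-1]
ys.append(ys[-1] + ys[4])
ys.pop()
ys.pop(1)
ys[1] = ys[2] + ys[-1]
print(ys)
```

[2, 10, 6, 4]

ys[-1] = ys[0]+ys[-1] = 2+2 = 4 → [2, 7, 3, 6, 4]
append ys[-1]+ys[4] = 4+4 = 8 → [2, 7, 3, 6, 4, 8]
pop() removes 8 → [2, 7, 3, 6, 4]
pop(1) removes 7 → [2, 3, 6, 4]
ys[1] = ys[2]+ys[-1] = 6+4 = 10 → [2, 10, 6, 4]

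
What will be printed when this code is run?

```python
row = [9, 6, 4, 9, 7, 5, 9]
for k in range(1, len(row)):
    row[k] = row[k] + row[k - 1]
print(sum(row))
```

195

k=1: row[1] = 6+9 = 15 → [9, 15, 4, 9, 7, 5, 9]
k=2: row[2] = 4+15 = 19 → [9, 15, 19, 9, 7, 5, 9]
k=3: row[3] = 9+19 = 28 → [9, 15, 19, 28, 7, 5, 9]
k=4: row[4] = 7+28 = 35 → [9, 15, 19, 28, 35, 5, 9]
k=5: row[5] = 5+35 = 40 → [9, 15, 19, 28, 35, 40, 9]
k=6: row[6] = 9+40 = 49 → [9, 15, 19, 28, 35, 40, 49]
sum = 195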